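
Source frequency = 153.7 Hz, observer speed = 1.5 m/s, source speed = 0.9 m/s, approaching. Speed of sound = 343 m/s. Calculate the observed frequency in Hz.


Given values:
  f_s = 153.7 Hz, v_o = 1.5 m/s, v_s = 0.9 m/s
  Direction: approaching
Formula: f_o = f_s * (c + v_o) / (c - v_s)
Numerator: c + v_o = 343 + 1.5 = 344.5
Denominator: c - v_s = 343 - 0.9 = 342.1
f_o = 153.7 * 344.5 / 342.1 = 154.78

154.78 Hz


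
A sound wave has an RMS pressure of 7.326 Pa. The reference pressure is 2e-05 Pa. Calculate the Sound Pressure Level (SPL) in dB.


Given values:
  p = 7.326 Pa
  p_ref = 2e-05 Pa
Formula: SPL = 20 * log10(p / p_ref)
Compute ratio: p / p_ref = 7.326 / 2e-05 = 366300
Compute log10: log10(366300) = 5.563837
Multiply: SPL = 20 * 5.563837 = 111.28

111.28 dB


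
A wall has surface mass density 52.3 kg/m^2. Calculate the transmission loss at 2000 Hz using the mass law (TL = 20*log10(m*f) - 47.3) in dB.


Given values:
  m = 52.3 kg/m^2, f = 2000 Hz
Formula: TL = 20 * log10(m * f) - 47.3
Compute m * f = 52.3 * 2000 = 104600.0
Compute log10(104600.0) = 5.019532
Compute 20 * 5.019532 = 100.3906
TL = 100.3906 - 47.3 = 53.09

53.09 dB


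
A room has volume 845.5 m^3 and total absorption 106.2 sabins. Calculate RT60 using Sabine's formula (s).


Given values:
  V = 845.5 m^3
  A = 106.2 sabins
Formula: RT60 = 0.161 * V / A
Numerator: 0.161 * 845.5 = 136.1255
RT60 = 136.1255 / 106.2 = 1.282

1.282 s


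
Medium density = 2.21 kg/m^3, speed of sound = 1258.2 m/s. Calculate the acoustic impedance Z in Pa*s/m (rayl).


Given values:
  rho = 2.21 kg/m^3
  c = 1258.2 m/s
Formula: Z = rho * c
Z = 2.21 * 1258.2
Z = 2780.62

2780.62 rayl


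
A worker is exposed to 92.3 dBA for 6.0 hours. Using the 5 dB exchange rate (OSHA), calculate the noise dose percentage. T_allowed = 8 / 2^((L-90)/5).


Given values:
  L = 92.3 dBA, T = 6.0 hours
Formula: T_allowed = 8 / 2^((L - 90) / 5)
Compute exponent: (92.3 - 90) / 5 = 0.46
Compute 2^(0.46) = 1.375542
T_allowed = 8 / 1.375542 = 5.815889 hours
Dose = (T / T_allowed) * 100
Dose = (6.0 / 5.815889) * 100 = 103.17

103.17 %


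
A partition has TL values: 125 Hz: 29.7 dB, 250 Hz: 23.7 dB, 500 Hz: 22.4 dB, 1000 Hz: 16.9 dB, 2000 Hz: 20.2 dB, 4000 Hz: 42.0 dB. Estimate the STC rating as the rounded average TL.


Given TL values at each frequency:
  125 Hz: 29.7 dB
  250 Hz: 23.7 dB
  500 Hz: 22.4 dB
  1000 Hz: 16.9 dB
  2000 Hz: 20.2 dB
  4000 Hz: 42.0 dB
Formula: STC ~ round(average of TL values)
Sum = 29.7 + 23.7 + 22.4 + 16.9 + 20.2 + 42.0 = 154.9
Average = 154.9 / 6 = 25.82
Rounded: 26

26


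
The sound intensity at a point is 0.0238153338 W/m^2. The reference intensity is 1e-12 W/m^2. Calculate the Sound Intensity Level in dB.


Given values:
  I = 0.0238153338 W/m^2
  I_ref = 1e-12 W/m^2
Formula: SIL = 10 * log10(I / I_ref)
Compute ratio: I / I_ref = 23815333800
Compute log10: log10(23815333800) = 10.376857
Multiply: SIL = 10 * 10.376857 = 103.77

103.77 dB


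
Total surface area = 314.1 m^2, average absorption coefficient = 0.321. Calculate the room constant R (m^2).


Given values:
  S = 314.1 m^2, alpha = 0.321
Formula: R = S * alpha / (1 - alpha)
Numerator: 314.1 * 0.321 = 100.8261
Denominator: 1 - 0.321 = 0.679
R = 100.8261 / 0.679 = 148.49

148.49 m^2


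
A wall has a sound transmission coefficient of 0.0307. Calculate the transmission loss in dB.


Given values:
  tau = 0.0307
Formula: TL = 10 * log10(1 / tau)
Compute 1 / tau = 1 / 0.0307 = 32.5733
Compute log10(32.5733) = 1.512862
TL = 10 * 1.512862 = 15.13

15.13 dB


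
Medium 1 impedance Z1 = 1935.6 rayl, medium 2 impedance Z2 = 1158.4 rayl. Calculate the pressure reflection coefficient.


Given values:
  Z1 = 1935.6 rayl, Z2 = 1158.4 rayl
Formula: R = (Z2 - Z1) / (Z2 + Z1)
Numerator: Z2 - Z1 = 1158.4 - 1935.6 = -777.2
Denominator: Z2 + Z1 = 1158.4 + 1935.6 = 3094.0
R = -777.2 / 3094.0 = -0.2512

-0.2512


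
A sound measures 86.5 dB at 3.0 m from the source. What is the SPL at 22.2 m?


Given values:
  SPL1 = 86.5 dB, r1 = 3.0 m, r2 = 22.2 m
Formula: SPL2 = SPL1 - 20 * log10(r2 / r1)
Compute ratio: r2 / r1 = 22.2 / 3.0 = 7.4
Compute log10: log10(7.4) = 0.869232
Compute drop: 20 * 0.869232 = 17.3846
SPL2 = 86.5 - 17.3846 = 69.12

69.12 dB


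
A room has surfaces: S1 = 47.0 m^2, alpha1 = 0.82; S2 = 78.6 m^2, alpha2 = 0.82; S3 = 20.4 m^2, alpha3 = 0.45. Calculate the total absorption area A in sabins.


Given surfaces:
  Surface 1: 47.0 * 0.82 = 38.54
  Surface 2: 78.6 * 0.82 = 64.452
  Surface 3: 20.4 * 0.45 = 9.18
Formula: A = sum(Si * alpha_i)
A = 38.54 + 64.452 + 9.18
A = 112.17

112.17 sabins


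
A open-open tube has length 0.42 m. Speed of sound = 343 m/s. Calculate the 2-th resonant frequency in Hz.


Given values:
  Tube type: open-open, L = 0.42 m, c = 343 m/s, n = 2
Formula: f_n = n * c / (2 * L)
Compute 2 * L = 2 * 0.42 = 0.84
f = 2 * 343 / 0.84
f = 816.67

816.67 Hz


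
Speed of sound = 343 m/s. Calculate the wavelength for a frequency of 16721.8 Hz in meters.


Given values:
  c = 343 m/s, f = 16721.8 Hz
Formula: lambda = c / f
lambda = 343 / 16721.8
lambda = 0.0205

0.0205 m


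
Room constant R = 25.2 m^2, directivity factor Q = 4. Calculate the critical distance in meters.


Given values:
  R = 25.2 m^2, Q = 4
Formula: d_c = 0.141 * sqrt(Q * R)
Compute Q * R = 4 * 25.2 = 100.8
Compute sqrt(100.8) = 10.0399
d_c = 0.141 * 10.0399 = 1.416

1.416 m


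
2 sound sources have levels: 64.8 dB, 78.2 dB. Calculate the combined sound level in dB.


Formula: L_total = 10 * log10( sum(10^(Li/10)) )
  Source 1: 10^(64.8/10) = 3019951.7204
  Source 2: 10^(78.2/10) = 66069344.8008
Sum of linear values = 69089296.5212
L_total = 10 * log10(69089296.5212) = 78.39

78.39 dB


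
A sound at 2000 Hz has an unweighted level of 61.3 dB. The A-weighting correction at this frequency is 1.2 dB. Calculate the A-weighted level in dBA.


Given values:
  SPL = 61.3 dB
  A-weighting at 2000 Hz = 1.2 dB
Formula: L_A = SPL + A_weight
L_A = 61.3 + (1.2)
L_A = 62.5

62.5 dBA


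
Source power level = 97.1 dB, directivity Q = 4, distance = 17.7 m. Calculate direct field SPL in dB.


Given values:
  Lw = 97.1 dB, Q = 4, r = 17.7 m
Formula: SPL = Lw + 10 * log10(Q / (4 * pi * r^2))
Compute 4 * pi * r^2 = 4 * pi * 17.7^2 = 3936.9182
Compute Q / denom = 4 / 3936.9182 = 0.00101602
Compute 10 * log10(0.00101602) = -29.931
SPL = 97.1 + (-29.931) = 67.17

67.17 dB


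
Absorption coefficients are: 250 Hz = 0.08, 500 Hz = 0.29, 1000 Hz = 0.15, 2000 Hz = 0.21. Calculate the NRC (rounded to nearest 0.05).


Given values:
  a_250 = 0.08, a_500 = 0.29
  a_1000 = 0.15, a_2000 = 0.21
Formula: NRC = (a250 + a500 + a1000 + a2000) / 4
Sum = 0.08 + 0.29 + 0.15 + 0.21 = 0.73
NRC = 0.73 / 4 = 0.1825
Rounded to nearest 0.05: 0.2

0.2


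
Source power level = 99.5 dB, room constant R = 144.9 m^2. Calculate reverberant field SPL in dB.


Given values:
  Lw = 99.5 dB, R = 144.9 m^2
Formula: SPL = Lw + 10 * log10(4 / R)
Compute 4 / R = 4 / 144.9 = 0.027605
Compute 10 * log10(0.027605) = -15.5901
SPL = 99.5 + (-15.5901) = 83.91

83.91 dB


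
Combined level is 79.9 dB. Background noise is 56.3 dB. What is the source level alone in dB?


Given values:
  L_total = 79.9 dB, L_bg = 56.3 dB
Formula: L_source = 10 * log10(10^(L_total/10) - 10^(L_bg/10))
Convert to linear:
  10^(79.9/10) = 97723722.0956
  10^(56.3/10) = 426579.5188
Difference: 97723722.0956 - 426579.5188 = 97297142.5768
L_source = 10 * log10(97297142.5768) = 79.88

79.88 dB


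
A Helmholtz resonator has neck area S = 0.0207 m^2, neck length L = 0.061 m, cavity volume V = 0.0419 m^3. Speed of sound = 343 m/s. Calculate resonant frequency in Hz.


Given values:
  S = 0.0207 m^2, L = 0.061 m, V = 0.0419 m^3, c = 343 m/s
Formula: f = (c / (2*pi)) * sqrt(S / (V * L))
Compute V * L = 0.0419 * 0.061 = 0.0025559
Compute S / (V * L) = 0.0207 / 0.0025559 = 8.0989
Compute sqrt(8.0989) = 2.845857
Compute c / (2*pi) = 343 / 6.283185 = 54.590148
f = 54.590148 * 2.845857 = 155.36

155.36 Hz


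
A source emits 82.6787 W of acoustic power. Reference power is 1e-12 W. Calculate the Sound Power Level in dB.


Given values:
  W = 82.6787 W
  W_ref = 1e-12 W
Formula: SWL = 10 * log10(W / W_ref)
Compute ratio: W / W_ref = 82678700000000
Compute log10: log10(82678700000000) = 13.917394
Multiply: SWL = 10 * 13.917394 = 139.17

139.17 dB


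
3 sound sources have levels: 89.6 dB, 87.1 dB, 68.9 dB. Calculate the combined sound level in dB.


Formula: L_total = 10 * log10( sum(10^(Li/10)) )
  Source 1: 10^(89.6/10) = 912010839.3559
  Source 2: 10^(87.1/10) = 512861383.9914
  Source 3: 10^(68.9/10) = 7762471.1663
Sum of linear values = 1432634694.5136
L_total = 10 * log10(1432634694.5136) = 91.56

91.56 dB


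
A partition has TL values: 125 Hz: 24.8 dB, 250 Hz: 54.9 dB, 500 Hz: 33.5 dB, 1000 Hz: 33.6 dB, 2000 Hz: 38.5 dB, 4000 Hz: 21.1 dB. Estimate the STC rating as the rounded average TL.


Given TL values at each frequency:
  125 Hz: 24.8 dB
  250 Hz: 54.9 dB
  500 Hz: 33.5 dB
  1000 Hz: 33.6 dB
  2000 Hz: 38.5 dB
  4000 Hz: 21.1 dB
Formula: STC ~ round(average of TL values)
Sum = 24.8 + 54.9 + 33.5 + 33.6 + 38.5 + 21.1 = 206.4
Average = 206.4 / 6 = 34.4
Rounded: 34

34


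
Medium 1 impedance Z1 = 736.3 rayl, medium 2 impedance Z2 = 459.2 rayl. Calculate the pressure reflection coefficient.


Given values:
  Z1 = 736.3 rayl, Z2 = 459.2 rayl
Formula: R = (Z2 - Z1) / (Z2 + Z1)
Numerator: Z2 - Z1 = 459.2 - 736.3 = -277.1
Denominator: Z2 + Z1 = 459.2 + 736.3 = 1195.5
R = -277.1 / 1195.5 = -0.2318

-0.2318


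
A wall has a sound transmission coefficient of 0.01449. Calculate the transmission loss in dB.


Given values:
  tau = 0.01449
Formula: TL = 10 * log10(1 / tau)
Compute 1 / tau = 1 / 0.01449 = 69.0131
Compute log10(69.0131) = 1.838932
TL = 10 * 1.838932 = 18.39

18.39 dB


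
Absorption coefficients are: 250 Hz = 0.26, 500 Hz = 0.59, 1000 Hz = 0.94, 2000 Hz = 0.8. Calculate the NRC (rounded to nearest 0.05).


Given values:
  a_250 = 0.26, a_500 = 0.59
  a_1000 = 0.94, a_2000 = 0.8
Formula: NRC = (a250 + a500 + a1000 + a2000) / 4
Sum = 0.26 + 0.59 + 0.94 + 0.8 = 2.59
NRC = 2.59 / 4 = 0.6475
Rounded to nearest 0.05: 0.65

0.65


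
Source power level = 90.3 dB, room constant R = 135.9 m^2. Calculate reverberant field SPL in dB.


Given values:
  Lw = 90.3 dB, R = 135.9 m^2
Formula: SPL = Lw + 10 * log10(4 / R)
Compute 4 / R = 4 / 135.9 = 0.029433
Compute 10 * log10(0.029433) = -15.3117
SPL = 90.3 + (-15.3117) = 74.99

74.99 dB


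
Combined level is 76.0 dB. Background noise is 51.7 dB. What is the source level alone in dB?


Given values:
  L_total = 76.0 dB, L_bg = 51.7 dB
Formula: L_source = 10 * log10(10^(L_total/10) - 10^(L_bg/10))
Convert to linear:
  10^(76.0/10) = 39810717.0553
  10^(51.7/10) = 147910.8388
Difference: 39810717.0553 - 147910.8388 = 39662806.2165
L_source = 10 * log10(39662806.2165) = 75.98

75.98 dB


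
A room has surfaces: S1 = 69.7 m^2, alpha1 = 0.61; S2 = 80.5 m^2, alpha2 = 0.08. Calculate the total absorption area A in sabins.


Given surfaces:
  Surface 1: 69.7 * 0.61 = 42.517
  Surface 2: 80.5 * 0.08 = 6.44
Formula: A = sum(Si * alpha_i)
A = 42.517 + 6.44
A = 48.96

48.96 sabins


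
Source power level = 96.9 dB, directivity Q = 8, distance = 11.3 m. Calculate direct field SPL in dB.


Given values:
  Lw = 96.9 dB, Q = 8, r = 11.3 m
Formula: SPL = Lw + 10 * log10(Q / (4 * pi * r^2))
Compute 4 * pi * r^2 = 4 * pi * 11.3^2 = 1604.5999
Compute Q / denom = 8 / 1604.5999 = 0.00498567
Compute 10 * log10(0.00498567) = -23.0228
SPL = 96.9 + (-23.0228) = 73.88

73.88 dB


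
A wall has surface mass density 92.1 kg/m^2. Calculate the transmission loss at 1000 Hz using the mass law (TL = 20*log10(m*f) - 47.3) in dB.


Given values:
  m = 92.1 kg/m^2, f = 1000 Hz
Formula: TL = 20 * log10(m * f) - 47.3
Compute m * f = 92.1 * 1000 = 92100.0
Compute log10(92100.0) = 4.96426
Compute 20 * 4.96426 = 99.2852
TL = 99.2852 - 47.3 = 51.99

51.99 dB


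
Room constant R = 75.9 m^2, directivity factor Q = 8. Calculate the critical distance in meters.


Given values:
  R = 75.9 m^2, Q = 8
Formula: d_c = 0.141 * sqrt(Q * R)
Compute Q * R = 8 * 75.9 = 607.2
Compute sqrt(607.2) = 24.6414
d_c = 0.141 * 24.6414 = 3.474

3.474 m


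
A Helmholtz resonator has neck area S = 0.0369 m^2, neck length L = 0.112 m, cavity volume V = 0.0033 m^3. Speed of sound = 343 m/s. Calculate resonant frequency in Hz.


Given values:
  S = 0.0369 m^2, L = 0.112 m, V = 0.0033 m^3, c = 343 m/s
Formula: f = (c / (2*pi)) * sqrt(S / (V * L))
Compute V * L = 0.0033 * 0.112 = 0.0003696
Compute S / (V * L) = 0.0369 / 0.0003696 = 99.8377
Compute sqrt(99.8377) = 9.991882
Compute c / (2*pi) = 343 / 6.283185 = 54.590148
f = 54.590148 * 9.991882 = 545.46

545.46 Hz


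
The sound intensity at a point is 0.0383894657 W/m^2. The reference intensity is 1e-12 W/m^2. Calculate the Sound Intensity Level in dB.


Given values:
  I = 0.0383894657 W/m^2
  I_ref = 1e-12 W/m^2
Formula: SIL = 10 * log10(I / I_ref)
Compute ratio: I / I_ref = 38389465700
Compute log10: log10(38389465700) = 10.584212
Multiply: SIL = 10 * 10.584212 = 105.84

105.84 dB


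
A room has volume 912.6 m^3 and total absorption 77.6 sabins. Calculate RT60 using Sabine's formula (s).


Given values:
  V = 912.6 m^3
  A = 77.6 sabins
Formula: RT60 = 0.161 * V / A
Numerator: 0.161 * 912.6 = 146.9286
RT60 = 146.9286 / 77.6 = 1.893

1.893 s


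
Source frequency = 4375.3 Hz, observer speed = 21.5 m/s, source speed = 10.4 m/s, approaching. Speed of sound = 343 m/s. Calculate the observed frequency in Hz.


Given values:
  f_s = 4375.3 Hz, v_o = 21.5 m/s, v_s = 10.4 m/s
  Direction: approaching
Formula: f_o = f_s * (c + v_o) / (c - v_s)
Numerator: c + v_o = 343 + 21.5 = 364.5
Denominator: c - v_s = 343 - 10.4 = 332.6
f_o = 4375.3 * 364.5 / 332.6 = 4794.94

4794.94 Hz


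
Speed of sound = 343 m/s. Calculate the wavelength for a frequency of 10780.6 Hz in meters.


Given values:
  c = 343 m/s, f = 10780.6 Hz
Formula: lambda = c / f
lambda = 343 / 10780.6
lambda = 0.0318

0.0318 m


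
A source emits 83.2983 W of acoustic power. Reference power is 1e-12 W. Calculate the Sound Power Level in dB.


Given values:
  W = 83.2983 W
  W_ref = 1e-12 W
Formula: SWL = 10 * log10(W / W_ref)
Compute ratio: W / W_ref = 83298300000000
Compute log10: log10(83298300000000) = 13.920636
Multiply: SWL = 10 * 13.920636 = 139.21

139.21 dB


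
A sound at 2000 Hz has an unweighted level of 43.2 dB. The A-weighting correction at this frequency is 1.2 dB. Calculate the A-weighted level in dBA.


Given values:
  SPL = 43.2 dB
  A-weighting at 2000 Hz = 1.2 dB
Formula: L_A = SPL + A_weight
L_A = 43.2 + (1.2)
L_A = 44.4

44.4 dBA


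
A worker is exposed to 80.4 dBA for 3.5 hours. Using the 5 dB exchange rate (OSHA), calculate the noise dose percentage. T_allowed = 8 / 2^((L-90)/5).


Given values:
  L = 80.4 dBA, T = 3.5 hours
Formula: T_allowed = 8 / 2^((L - 90) / 5)
Compute exponent: (80.4 - 90) / 5 = -1.92
Compute 2^(-1.92) = 0.264255
T_allowed = 8 / 0.264255 = 30.273789 hours
Dose = (T / T_allowed) * 100
Dose = (3.5 / 30.273789) * 100 = 11.56

11.56 %


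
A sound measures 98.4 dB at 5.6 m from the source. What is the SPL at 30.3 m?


Given values:
  SPL1 = 98.4 dB, r1 = 5.6 m, r2 = 30.3 m
Formula: SPL2 = SPL1 - 20 * log10(r2 / r1)
Compute ratio: r2 / r1 = 30.3 / 5.6 = 5.4107
Compute log10: log10(5.4107) = 0.733253
Compute drop: 20 * 0.733253 = 14.6651
SPL2 = 98.4 - 14.6651 = 83.73

83.73 dB


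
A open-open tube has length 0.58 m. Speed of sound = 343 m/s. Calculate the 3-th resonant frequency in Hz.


Given values:
  Tube type: open-open, L = 0.58 m, c = 343 m/s, n = 3
Formula: f_n = n * c / (2 * L)
Compute 2 * L = 2 * 0.58 = 1.16
f = 3 * 343 / 1.16
f = 887.07

887.07 Hz


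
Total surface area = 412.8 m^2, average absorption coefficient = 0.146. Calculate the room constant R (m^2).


Given values:
  S = 412.8 m^2, alpha = 0.146
Formula: R = S * alpha / (1 - alpha)
Numerator: 412.8 * 0.146 = 60.2688
Denominator: 1 - 0.146 = 0.854
R = 60.2688 / 0.854 = 70.57

70.57 m^2


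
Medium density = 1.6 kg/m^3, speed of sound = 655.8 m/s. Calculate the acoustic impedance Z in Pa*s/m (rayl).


Given values:
  rho = 1.6 kg/m^3
  c = 655.8 m/s
Formula: Z = rho * c
Z = 1.6 * 655.8
Z = 1049.28

1049.28 rayl


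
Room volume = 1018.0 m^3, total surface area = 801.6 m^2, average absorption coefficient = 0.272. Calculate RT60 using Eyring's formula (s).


Given values:
  V = 1018.0 m^3, S = 801.6 m^2, alpha = 0.272
Formula: RT60 = 0.161 * V / (-S * ln(1 - alpha))
Compute ln(1 - 0.272) = ln(0.728) = -0.317454
Denominator: -801.6 * -0.317454 = 254.4711
Numerator: 0.161 * 1018.0 = 163.898
RT60 = 163.898 / 254.4711 = 0.644

0.644 s


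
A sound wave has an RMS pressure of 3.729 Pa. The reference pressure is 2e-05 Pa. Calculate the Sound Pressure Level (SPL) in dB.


Given values:
  p = 3.729 Pa
  p_ref = 2e-05 Pa
Formula: SPL = 20 * log10(p / p_ref)
Compute ratio: p / p_ref = 3.729 / 2e-05 = 186450
Compute log10: log10(186450) = 5.270562
Multiply: SPL = 20 * 5.270562 = 105.41

105.41 dB


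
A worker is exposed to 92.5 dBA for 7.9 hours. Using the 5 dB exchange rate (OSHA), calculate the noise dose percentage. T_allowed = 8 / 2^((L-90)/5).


Given values:
  L = 92.5 dBA, T = 7.9 hours
Formula: T_allowed = 8 / 2^((L - 90) / 5)
Compute exponent: (92.5 - 90) / 5 = 0.5
Compute 2^(0.5) = 1.414214
T_allowed = 8 / 1.414214 = 5.656852 hours
Dose = (T / T_allowed) * 100
Dose = (7.9 / 5.656852) * 100 = 139.65

139.65 %


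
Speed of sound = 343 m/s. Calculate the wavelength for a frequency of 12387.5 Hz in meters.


Given values:
  c = 343 m/s, f = 12387.5 Hz
Formula: lambda = c / f
lambda = 343 / 12387.5
lambda = 0.0277

0.0277 m


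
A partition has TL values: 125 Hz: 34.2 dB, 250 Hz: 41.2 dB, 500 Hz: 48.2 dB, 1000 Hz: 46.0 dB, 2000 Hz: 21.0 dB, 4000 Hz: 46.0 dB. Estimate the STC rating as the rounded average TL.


Given TL values at each frequency:
  125 Hz: 34.2 dB
  250 Hz: 41.2 dB
  500 Hz: 48.2 dB
  1000 Hz: 46.0 dB
  2000 Hz: 21.0 dB
  4000 Hz: 46.0 dB
Formula: STC ~ round(average of TL values)
Sum = 34.2 + 41.2 + 48.2 + 46.0 + 21.0 + 46.0 = 236.6
Average = 236.6 / 6 = 39.43
Rounded: 39

39


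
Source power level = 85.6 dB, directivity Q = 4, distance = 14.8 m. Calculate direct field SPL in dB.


Given values:
  Lw = 85.6 dB, Q = 4, r = 14.8 m
Formula: SPL = Lw + 10 * log10(Q / (4 * pi * r^2))
Compute 4 * pi * r^2 = 4 * pi * 14.8^2 = 2752.5378
Compute Q / denom = 4 / 2752.5378 = 0.0014532
Compute 10 * log10(0.0014532) = -28.3767
SPL = 85.6 + (-28.3767) = 57.22

57.22 dB


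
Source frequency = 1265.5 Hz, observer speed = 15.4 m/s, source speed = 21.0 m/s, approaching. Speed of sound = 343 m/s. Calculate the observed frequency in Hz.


Given values:
  f_s = 1265.5 Hz, v_o = 15.4 m/s, v_s = 21.0 m/s
  Direction: approaching
Formula: f_o = f_s * (c + v_o) / (c - v_s)
Numerator: c + v_o = 343 + 15.4 = 358.4
Denominator: c - v_s = 343 - 21.0 = 322.0
f_o = 1265.5 * 358.4 / 322.0 = 1408.56

1408.56 Hz


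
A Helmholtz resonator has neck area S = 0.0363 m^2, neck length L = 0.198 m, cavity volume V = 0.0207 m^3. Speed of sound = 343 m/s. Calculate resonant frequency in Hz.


Given values:
  S = 0.0363 m^2, L = 0.198 m, V = 0.0207 m^3, c = 343 m/s
Formula: f = (c / (2*pi)) * sqrt(S / (V * L))
Compute V * L = 0.0207 * 0.198 = 0.0040986
Compute S / (V * L) = 0.0363 / 0.0040986 = 8.8567
Compute sqrt(8.8567) = 2.976021
Compute c / (2*pi) = 343 / 6.283185 = 54.590148
f = 54.590148 * 2.976021 = 162.46

162.46 Hz


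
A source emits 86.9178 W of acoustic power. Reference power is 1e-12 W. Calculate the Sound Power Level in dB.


Given values:
  W = 86.9178 W
  W_ref = 1e-12 W
Formula: SWL = 10 * log10(W / W_ref)
Compute ratio: W / W_ref = 86917800000000
Compute log10: log10(86917800000000) = 13.939109
Multiply: SWL = 10 * 13.939109 = 139.39

139.39 dB


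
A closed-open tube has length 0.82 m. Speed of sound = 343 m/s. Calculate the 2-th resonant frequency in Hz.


Given values:
  Tube type: closed-open, L = 0.82 m, c = 343 m/s, n = 2
Formula: f_n = (2n - 1) * c / (4 * L)
Compute 2n - 1 = 2*2 - 1 = 3
Compute 4 * L = 4 * 0.82 = 3.28
f = 3 * 343 / 3.28
f = 313.72

313.72 Hz


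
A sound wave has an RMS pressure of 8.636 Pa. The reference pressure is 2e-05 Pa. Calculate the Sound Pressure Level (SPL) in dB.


Given values:
  p = 8.636 Pa
  p_ref = 2e-05 Pa
Formula: SPL = 20 * log10(p / p_ref)
Compute ratio: p / p_ref = 8.636 / 2e-05 = 431800
Compute log10: log10(431800) = 5.635283
Multiply: SPL = 20 * 5.635283 = 112.71

112.71 dB


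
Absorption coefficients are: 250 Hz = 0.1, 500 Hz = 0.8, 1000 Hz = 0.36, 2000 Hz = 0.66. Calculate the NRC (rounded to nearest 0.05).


Given values:
  a_250 = 0.1, a_500 = 0.8
  a_1000 = 0.36, a_2000 = 0.66
Formula: NRC = (a250 + a500 + a1000 + a2000) / 4
Sum = 0.1 + 0.8 + 0.36 + 0.66 = 1.92
NRC = 1.92 / 4 = 0.48
Rounded to nearest 0.05: 0.5

0.5


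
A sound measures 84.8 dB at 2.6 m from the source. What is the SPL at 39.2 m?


Given values:
  SPL1 = 84.8 dB, r1 = 2.6 m, r2 = 39.2 m
Formula: SPL2 = SPL1 - 20 * log10(r2 / r1)
Compute ratio: r2 / r1 = 39.2 / 2.6 = 15.0769
Compute log10: log10(15.0769) = 1.178312
Compute drop: 20 * 1.178312 = 23.5662
SPL2 = 84.8 - 23.5662 = 61.23

61.23 dB


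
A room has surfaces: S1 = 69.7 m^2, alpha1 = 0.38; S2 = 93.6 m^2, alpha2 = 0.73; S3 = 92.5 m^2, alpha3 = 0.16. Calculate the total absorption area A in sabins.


Given surfaces:
  Surface 1: 69.7 * 0.38 = 26.486
  Surface 2: 93.6 * 0.73 = 68.328
  Surface 3: 92.5 * 0.16 = 14.8
Formula: A = sum(Si * alpha_i)
A = 26.486 + 68.328 + 14.8
A = 109.61

109.61 sabins


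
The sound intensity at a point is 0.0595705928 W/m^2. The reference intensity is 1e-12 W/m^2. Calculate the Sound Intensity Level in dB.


Given values:
  I = 0.0595705928 W/m^2
  I_ref = 1e-12 W/m^2
Formula: SIL = 10 * log10(I / I_ref)
Compute ratio: I / I_ref = 59570592800
Compute log10: log10(59570592800) = 10.775032
Multiply: SIL = 10 * 10.775032 = 107.75

107.75 dB


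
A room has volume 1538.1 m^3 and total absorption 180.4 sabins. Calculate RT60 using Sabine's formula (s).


Given values:
  V = 1538.1 m^3
  A = 180.4 sabins
Formula: RT60 = 0.161 * V / A
Numerator: 0.161 * 1538.1 = 247.6341
RT60 = 247.6341 / 180.4 = 1.373

1.373 s


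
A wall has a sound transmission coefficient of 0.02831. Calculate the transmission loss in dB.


Given values:
  tau = 0.02831
Formula: TL = 10 * log10(1 / tau)
Compute 1 / tau = 1 / 0.02831 = 35.3232
Compute log10(35.3232) = 1.54806
TL = 10 * 1.54806 = 15.48

15.48 dB


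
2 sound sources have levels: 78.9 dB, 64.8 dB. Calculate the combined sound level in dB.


Formula: L_total = 10 * log10( sum(10^(Li/10)) )
  Source 1: 10^(78.9/10) = 77624711.6629
  Source 2: 10^(64.8/10) = 3019951.7204
Sum of linear values = 80644663.3833
L_total = 10 * log10(80644663.3833) = 79.07

79.07 dB


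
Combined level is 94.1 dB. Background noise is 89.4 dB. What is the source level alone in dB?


Given values:
  L_total = 94.1 dB, L_bg = 89.4 dB
Formula: L_source = 10 * log10(10^(L_total/10) - 10^(L_bg/10))
Convert to linear:
  10^(94.1/10) = 2570395782.7689
  10^(89.4/10) = 870963589.9561
Difference: 2570395782.7689 - 870963589.9561 = 1699432192.8128
L_source = 10 * log10(1699432192.8128) = 92.3

92.3 dB


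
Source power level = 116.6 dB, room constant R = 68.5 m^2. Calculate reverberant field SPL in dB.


Given values:
  Lw = 116.6 dB, R = 68.5 m^2
Formula: SPL = Lw + 10 * log10(4 / R)
Compute 4 / R = 4 / 68.5 = 0.058394
Compute 10 * log10(0.058394) = -12.3363
SPL = 116.6 + (-12.3363) = 104.26

104.26 dB


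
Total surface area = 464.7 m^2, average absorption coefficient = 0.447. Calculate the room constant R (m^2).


Given values:
  S = 464.7 m^2, alpha = 0.447
Formula: R = S * alpha / (1 - alpha)
Numerator: 464.7 * 0.447 = 207.7209
Denominator: 1 - 0.447 = 0.553
R = 207.7209 / 0.553 = 375.63

375.63 m^2


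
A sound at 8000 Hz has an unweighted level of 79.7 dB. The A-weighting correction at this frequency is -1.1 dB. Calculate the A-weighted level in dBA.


Given values:
  SPL = 79.7 dB
  A-weighting at 8000 Hz = -1.1 dB
Formula: L_A = SPL + A_weight
L_A = 79.7 + (-1.1)
L_A = 78.6

78.6 dBA


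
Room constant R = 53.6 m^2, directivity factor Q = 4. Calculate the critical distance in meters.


Given values:
  R = 53.6 m^2, Q = 4
Formula: d_c = 0.141 * sqrt(Q * R)
Compute Q * R = 4 * 53.6 = 214.4
Compute sqrt(214.4) = 14.6424
d_c = 0.141 * 14.6424 = 2.065

2.065 m


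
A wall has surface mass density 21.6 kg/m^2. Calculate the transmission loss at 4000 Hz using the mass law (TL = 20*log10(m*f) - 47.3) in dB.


Given values:
  m = 21.6 kg/m^2, f = 4000 Hz
Formula: TL = 20 * log10(m * f) - 47.3
Compute m * f = 21.6 * 4000 = 86400.0
Compute log10(86400.0) = 4.936514
Compute 20 * 4.936514 = 98.7303
TL = 98.7303 - 47.3 = 51.43

51.43 dB


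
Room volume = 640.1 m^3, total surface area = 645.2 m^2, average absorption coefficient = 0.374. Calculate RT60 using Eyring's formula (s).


Given values:
  V = 640.1 m^3, S = 645.2 m^2, alpha = 0.374
Formula: RT60 = 0.161 * V / (-S * ln(1 - alpha))
Compute ln(1 - 0.374) = ln(0.626) = -0.468405
Denominator: -645.2 * -0.468405 = 302.2149
Numerator: 0.161 * 640.1 = 103.0561
RT60 = 103.0561 / 302.2149 = 0.341

0.341 s


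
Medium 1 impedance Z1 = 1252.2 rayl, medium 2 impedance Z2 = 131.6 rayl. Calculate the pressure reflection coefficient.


Given values:
  Z1 = 1252.2 rayl, Z2 = 131.6 rayl
Formula: R = (Z2 - Z1) / (Z2 + Z1)
Numerator: Z2 - Z1 = 131.6 - 1252.2 = -1120.6
Denominator: Z2 + Z1 = 131.6 + 1252.2 = 1383.8
R = -1120.6 / 1383.8 = -0.8098

-0.8098


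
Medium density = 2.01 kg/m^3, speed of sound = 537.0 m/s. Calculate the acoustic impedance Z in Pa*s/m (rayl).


Given values:
  rho = 2.01 kg/m^3
  c = 537.0 m/s
Formula: Z = rho * c
Z = 2.01 * 537.0
Z = 1079.37

1079.37 rayl


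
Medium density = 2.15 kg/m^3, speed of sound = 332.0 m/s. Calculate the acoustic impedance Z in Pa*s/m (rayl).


Given values:
  rho = 2.15 kg/m^3
  c = 332.0 m/s
Formula: Z = rho * c
Z = 2.15 * 332.0
Z = 713.8

713.8 rayl


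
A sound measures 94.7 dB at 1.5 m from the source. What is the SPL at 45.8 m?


Given values:
  SPL1 = 94.7 dB, r1 = 1.5 m, r2 = 45.8 m
Formula: SPL2 = SPL1 - 20 * log10(r2 / r1)
Compute ratio: r2 / r1 = 45.8 / 1.5 = 30.5333
Compute log10: log10(30.5333) = 1.484774
Compute drop: 20 * 1.484774 = 29.6955
SPL2 = 94.7 - 29.6955 = 65.0

65.0 dB


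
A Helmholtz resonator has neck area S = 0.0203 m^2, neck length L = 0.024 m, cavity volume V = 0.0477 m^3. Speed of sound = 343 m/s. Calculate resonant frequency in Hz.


Given values:
  S = 0.0203 m^2, L = 0.024 m, V = 0.0477 m^3, c = 343 m/s
Formula: f = (c / (2*pi)) * sqrt(S / (V * L))
Compute V * L = 0.0477 * 0.024 = 0.0011448
Compute S / (V * L) = 0.0203 / 0.0011448 = 17.7324
Compute sqrt(17.7324) = 4.210986
Compute c / (2*pi) = 343 / 6.283185 = 54.590148
f = 54.590148 * 4.210986 = 229.88

229.88 Hz


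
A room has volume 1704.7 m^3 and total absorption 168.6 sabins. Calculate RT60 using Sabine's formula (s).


Given values:
  V = 1704.7 m^3
  A = 168.6 sabins
Formula: RT60 = 0.161 * V / A
Numerator: 0.161 * 1704.7 = 274.4567
RT60 = 274.4567 / 168.6 = 1.628

1.628 s


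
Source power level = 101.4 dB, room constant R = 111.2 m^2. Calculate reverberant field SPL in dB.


Given values:
  Lw = 101.4 dB, R = 111.2 m^2
Formula: SPL = Lw + 10 * log10(4 / R)
Compute 4 / R = 4 / 111.2 = 0.035971
Compute 10 * log10(0.035971) = -14.4405
SPL = 101.4 + (-14.4405) = 86.96

86.96 dB


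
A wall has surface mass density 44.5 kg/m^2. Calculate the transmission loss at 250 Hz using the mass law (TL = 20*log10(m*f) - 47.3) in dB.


Given values:
  m = 44.5 kg/m^2, f = 250 Hz
Formula: TL = 20 * log10(m * f) - 47.3
Compute m * f = 44.5 * 250 = 11125.0
Compute log10(11125.0) = 4.0463
Compute 20 * 4.0463 = 80.926
TL = 80.926 - 47.3 = 33.63

33.63 dB


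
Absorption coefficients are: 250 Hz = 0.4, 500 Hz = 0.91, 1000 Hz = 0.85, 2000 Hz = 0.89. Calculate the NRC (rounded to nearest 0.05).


Given values:
  a_250 = 0.4, a_500 = 0.91
  a_1000 = 0.85, a_2000 = 0.89
Formula: NRC = (a250 + a500 + a1000 + a2000) / 4
Sum = 0.4 + 0.91 + 0.85 + 0.89 = 3.05
NRC = 3.05 / 4 = 0.7625
Rounded to nearest 0.05: 0.75

0.75


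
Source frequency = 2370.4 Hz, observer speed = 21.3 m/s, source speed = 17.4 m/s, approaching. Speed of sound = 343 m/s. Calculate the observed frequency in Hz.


Given values:
  f_s = 2370.4 Hz, v_o = 21.3 m/s, v_s = 17.4 m/s
  Direction: approaching
Formula: f_o = f_s * (c + v_o) / (c - v_s)
Numerator: c + v_o = 343 + 21.3 = 364.3
Denominator: c - v_s = 343 - 17.4 = 325.6
f_o = 2370.4 * 364.3 / 325.6 = 2652.14

2652.14 Hz


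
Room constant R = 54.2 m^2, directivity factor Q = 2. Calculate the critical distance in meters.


Given values:
  R = 54.2 m^2, Q = 2
Formula: d_c = 0.141 * sqrt(Q * R)
Compute Q * R = 2 * 54.2 = 108.4
Compute sqrt(108.4) = 10.4115
d_c = 0.141 * 10.4115 = 1.468

1.468 m


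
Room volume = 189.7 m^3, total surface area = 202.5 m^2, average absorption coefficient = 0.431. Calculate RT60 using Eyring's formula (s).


Given values:
  V = 189.7 m^3, S = 202.5 m^2, alpha = 0.431
Formula: RT60 = 0.161 * V / (-S * ln(1 - alpha))
Compute ln(1 - 0.431) = ln(0.569) = -0.563875
Denominator: -202.5 * -0.563875 = 114.1847
Numerator: 0.161 * 189.7 = 30.5417
RT60 = 30.5417 / 114.1847 = 0.267

0.267 s


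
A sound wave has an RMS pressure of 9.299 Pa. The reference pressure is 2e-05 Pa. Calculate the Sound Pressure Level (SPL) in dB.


Given values:
  p = 9.299 Pa
  p_ref = 2e-05 Pa
Formula: SPL = 20 * log10(p / p_ref)
Compute ratio: p / p_ref = 9.299 / 2e-05 = 464950
Compute log10: log10(464950) = 5.667406
Multiply: SPL = 20 * 5.667406 = 113.35

113.35 dB


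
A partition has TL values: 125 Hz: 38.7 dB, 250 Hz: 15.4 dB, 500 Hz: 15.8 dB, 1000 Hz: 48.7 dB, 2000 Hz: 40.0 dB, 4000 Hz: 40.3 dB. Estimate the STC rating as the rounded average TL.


Given TL values at each frequency:
  125 Hz: 38.7 dB
  250 Hz: 15.4 dB
  500 Hz: 15.8 dB
  1000 Hz: 48.7 dB
  2000 Hz: 40.0 dB
  4000 Hz: 40.3 dB
Formula: STC ~ round(average of TL values)
Sum = 38.7 + 15.4 + 15.8 + 48.7 + 40.0 + 40.3 = 198.9
Average = 198.9 / 6 = 33.15
Rounded: 33

33


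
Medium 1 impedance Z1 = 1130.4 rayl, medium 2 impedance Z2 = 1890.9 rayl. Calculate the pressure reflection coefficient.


Given values:
  Z1 = 1130.4 rayl, Z2 = 1890.9 rayl
Formula: R = (Z2 - Z1) / (Z2 + Z1)
Numerator: Z2 - Z1 = 1890.9 - 1130.4 = 760.5
Denominator: Z2 + Z1 = 1890.9 + 1130.4 = 3021.3
R = 760.5 / 3021.3 = 0.2517

0.2517


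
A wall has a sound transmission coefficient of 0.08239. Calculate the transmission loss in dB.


Given values:
  tau = 0.08239
Formula: TL = 10 * log10(1 / tau)
Compute 1 / tau = 1 / 0.08239 = 12.1374
Compute log10(12.1374) = 1.084126
TL = 10 * 1.084126 = 10.84

10.84 dB


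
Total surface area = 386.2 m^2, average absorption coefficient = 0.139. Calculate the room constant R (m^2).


Given values:
  S = 386.2 m^2, alpha = 0.139
Formula: R = S * alpha / (1 - alpha)
Numerator: 386.2 * 0.139 = 53.6818
Denominator: 1 - 0.139 = 0.861
R = 53.6818 / 0.861 = 62.35

62.35 m^2


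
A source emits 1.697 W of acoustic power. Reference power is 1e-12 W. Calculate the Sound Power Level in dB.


Given values:
  W = 1.697 W
  W_ref = 1e-12 W
Formula: SWL = 10 * log10(W / W_ref)
Compute ratio: W / W_ref = 1697000000000
Compute log10: log10(1697000000000) = 12.229682
Multiply: SWL = 10 * 12.229682 = 122.3

122.3 dB


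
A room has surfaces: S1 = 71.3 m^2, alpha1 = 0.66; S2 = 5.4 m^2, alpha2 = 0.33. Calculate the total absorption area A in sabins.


Given surfaces:
  Surface 1: 71.3 * 0.66 = 47.058
  Surface 2: 5.4 * 0.33 = 1.782
Formula: A = sum(Si * alpha_i)
A = 47.058 + 1.782
A = 48.84

48.84 sabins


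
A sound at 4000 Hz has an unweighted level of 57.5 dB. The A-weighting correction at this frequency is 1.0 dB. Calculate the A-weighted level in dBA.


Given values:
  SPL = 57.5 dB
  A-weighting at 4000 Hz = 1.0 dB
Formula: L_A = SPL + A_weight
L_A = 57.5 + (1.0)
L_A = 58.5

58.5 dBA


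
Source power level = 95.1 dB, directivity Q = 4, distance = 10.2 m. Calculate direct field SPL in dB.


Given values:
  Lw = 95.1 dB, Q = 4, r = 10.2 m
Formula: SPL = Lw + 10 * log10(Q / (4 * pi * r^2))
Compute 4 * pi * r^2 = 4 * pi * 10.2^2 = 1307.4052
Compute Q / denom = 4 / 1307.4052 = 0.0030595
Compute 10 * log10(0.0030595) = -25.1435
SPL = 95.1 + (-25.1435) = 69.96

69.96 dB


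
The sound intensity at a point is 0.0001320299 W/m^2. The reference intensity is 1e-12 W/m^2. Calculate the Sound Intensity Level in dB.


Given values:
  I = 0.0001320299 W/m^2
  I_ref = 1e-12 W/m^2
Formula: SIL = 10 * log10(I / I_ref)
Compute ratio: I / I_ref = 132029900
Compute log10: log10(132029900) = 8.120672
Multiply: SIL = 10 * 8.120672 = 81.21

81.21 dB


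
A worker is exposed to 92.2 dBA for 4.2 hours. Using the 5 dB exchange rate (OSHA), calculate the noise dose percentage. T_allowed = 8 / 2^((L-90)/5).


Given values:
  L = 92.2 dBA, T = 4.2 hours
Formula: T_allowed = 8 / 2^((L - 90) / 5)
Compute exponent: (92.2 - 90) / 5 = 0.44
Compute 2^(0.44) = 1.356604
T_allowed = 8 / 1.356604 = 5.897078 hours
Dose = (T / T_allowed) * 100
Dose = (4.2 / 5.897078) * 100 = 71.22

71.22 %


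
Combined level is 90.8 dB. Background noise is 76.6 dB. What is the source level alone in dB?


Given values:
  L_total = 90.8 dB, L_bg = 76.6 dB
Formula: L_source = 10 * log10(10^(L_total/10) - 10^(L_bg/10))
Convert to linear:
  10^(90.8/10) = 1202264434.6174
  10^(76.6/10) = 45708818.9615
Difference: 1202264434.6174 - 45708818.9615 = 1156555615.6559
L_source = 10 * log10(1156555615.6559) = 90.63

90.63 dB


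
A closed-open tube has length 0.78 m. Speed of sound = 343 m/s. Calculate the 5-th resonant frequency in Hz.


Given values:
  Tube type: closed-open, L = 0.78 m, c = 343 m/s, n = 5
Formula: f_n = (2n - 1) * c / (4 * L)
Compute 2n - 1 = 2*5 - 1 = 9
Compute 4 * L = 4 * 0.78 = 3.12
f = 9 * 343 / 3.12
f = 989.42

989.42 Hz


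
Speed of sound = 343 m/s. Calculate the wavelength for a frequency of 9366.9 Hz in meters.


Given values:
  c = 343 m/s, f = 9366.9 Hz
Formula: lambda = c / f
lambda = 343 / 9366.9
lambda = 0.0366

0.0366 m


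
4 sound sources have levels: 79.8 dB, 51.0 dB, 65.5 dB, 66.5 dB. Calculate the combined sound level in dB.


Formula: L_total = 10 * log10( sum(10^(Li/10)) )
  Source 1: 10^(79.8/10) = 95499258.6021
  Source 2: 10^(51.0/10) = 125892.5412
  Source 3: 10^(65.5/10) = 3548133.8923
  Source 4: 10^(66.5/10) = 4466835.9215
Sum of linear values = 103640120.9571
L_total = 10 * log10(103640120.9571) = 80.16

80.16 dB


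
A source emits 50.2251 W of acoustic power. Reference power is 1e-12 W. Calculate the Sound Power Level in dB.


Given values:
  W = 50.2251 W
  W_ref = 1e-12 W
Formula: SWL = 10 * log10(W / W_ref)
Compute ratio: W / W_ref = 50225100000000
Compute log10: log10(50225100000000) = 13.700921
Multiply: SWL = 10 * 13.700921 = 137.01

137.01 dB


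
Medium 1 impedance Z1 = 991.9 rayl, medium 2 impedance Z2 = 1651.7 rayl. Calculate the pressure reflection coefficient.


Given values:
  Z1 = 991.9 rayl, Z2 = 1651.7 rayl
Formula: R = (Z2 - Z1) / (Z2 + Z1)
Numerator: Z2 - Z1 = 1651.7 - 991.9 = 659.8
Denominator: Z2 + Z1 = 1651.7 + 991.9 = 2643.6
R = 659.8 / 2643.6 = 0.2496

0.2496


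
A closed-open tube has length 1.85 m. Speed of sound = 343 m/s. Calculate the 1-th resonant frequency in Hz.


Given values:
  Tube type: closed-open, L = 1.85 m, c = 343 m/s, n = 1
Formula: f_n = (2n - 1) * c / (4 * L)
Compute 2n - 1 = 2*1 - 1 = 1
Compute 4 * L = 4 * 1.85 = 7.4
f = 1 * 343 / 7.4
f = 46.35

46.35 Hz


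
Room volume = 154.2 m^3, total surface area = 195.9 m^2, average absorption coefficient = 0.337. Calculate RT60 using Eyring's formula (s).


Given values:
  V = 154.2 m^3, S = 195.9 m^2, alpha = 0.337
Formula: RT60 = 0.161 * V / (-S * ln(1 - alpha))
Compute ln(1 - 0.337) = ln(0.663) = -0.41098
Denominator: -195.9 * -0.41098 = 80.511
Numerator: 0.161 * 154.2 = 24.8262
RT60 = 24.8262 / 80.511 = 0.308

0.308 s


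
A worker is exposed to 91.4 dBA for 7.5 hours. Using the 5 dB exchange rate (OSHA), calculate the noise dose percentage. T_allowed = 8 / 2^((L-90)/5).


Given values:
  L = 91.4 dBA, T = 7.5 hours
Formula: T_allowed = 8 / 2^((L - 90) / 5)
Compute exponent: (91.4 - 90) / 5 = 0.28
Compute 2^(0.28) = 1.214195
T_allowed = 8 / 1.214195 = 6.588728 hours
Dose = (T / T_allowed) * 100
Dose = (7.5 / 6.588728) * 100 = 113.83

113.83 %


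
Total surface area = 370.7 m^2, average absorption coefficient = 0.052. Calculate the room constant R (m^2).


Given values:
  S = 370.7 m^2, alpha = 0.052
Formula: R = S * alpha / (1 - alpha)
Numerator: 370.7 * 0.052 = 19.2764
Denominator: 1 - 0.052 = 0.948
R = 19.2764 / 0.948 = 20.33

20.33 m^2


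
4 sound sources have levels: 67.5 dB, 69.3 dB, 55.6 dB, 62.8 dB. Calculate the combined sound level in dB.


Formula: L_total = 10 * log10( sum(10^(Li/10)) )
  Source 1: 10^(67.5/10) = 5623413.2519
  Source 2: 10^(69.3/10) = 8511380.382
  Source 3: 10^(55.6/10) = 363078.0548
  Source 4: 10^(62.8/10) = 1905460.718
Sum of linear values = 16403332.4067
L_total = 10 * log10(16403332.4067) = 72.15

72.15 dB


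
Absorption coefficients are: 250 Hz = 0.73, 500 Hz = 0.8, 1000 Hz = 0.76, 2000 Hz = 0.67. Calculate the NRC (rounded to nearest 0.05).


Given values:
  a_250 = 0.73, a_500 = 0.8
  a_1000 = 0.76, a_2000 = 0.67
Formula: NRC = (a250 + a500 + a1000 + a2000) / 4
Sum = 0.73 + 0.8 + 0.76 + 0.67 = 2.96
NRC = 2.96 / 4 = 0.74
Rounded to nearest 0.05: 0.75

0.75


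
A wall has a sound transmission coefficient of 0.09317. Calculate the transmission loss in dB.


Given values:
  tau = 0.09317
Formula: TL = 10 * log10(1 / tau)
Compute 1 / tau = 1 / 0.09317 = 10.7331
Compute log10(10.7331) = 1.030725
TL = 10 * 1.030725 = 10.31

10.31 dB


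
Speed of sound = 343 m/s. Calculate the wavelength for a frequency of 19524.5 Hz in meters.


Given values:
  c = 343 m/s, f = 19524.5 Hz
Formula: lambda = c / f
lambda = 343 / 19524.5
lambda = 0.0176

0.0176 m


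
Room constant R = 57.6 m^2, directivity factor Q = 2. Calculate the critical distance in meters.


Given values:
  R = 57.6 m^2, Q = 2
Formula: d_c = 0.141 * sqrt(Q * R)
Compute Q * R = 2 * 57.6 = 115.2
Compute sqrt(115.2) = 10.7331
d_c = 0.141 * 10.7331 = 1.513

1.513 m


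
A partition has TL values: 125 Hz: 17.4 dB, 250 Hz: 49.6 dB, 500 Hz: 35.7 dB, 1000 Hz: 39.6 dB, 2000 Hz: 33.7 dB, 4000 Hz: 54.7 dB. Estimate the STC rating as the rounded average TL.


Given TL values at each frequency:
  125 Hz: 17.4 dB
  250 Hz: 49.6 dB
  500 Hz: 35.7 dB
  1000 Hz: 39.6 dB
  2000 Hz: 33.7 dB
  4000 Hz: 54.7 dB
Formula: STC ~ round(average of TL values)
Sum = 17.4 + 49.6 + 35.7 + 39.6 + 33.7 + 54.7 = 230.7
Average = 230.7 / 6 = 38.45
Rounded: 38

38


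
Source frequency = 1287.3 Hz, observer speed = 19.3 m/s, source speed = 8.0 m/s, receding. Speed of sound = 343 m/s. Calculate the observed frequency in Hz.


Given values:
  f_s = 1287.3 Hz, v_o = 19.3 m/s, v_s = 8.0 m/s
  Direction: receding
Formula: f_o = f_s * (c - v_o) / (c + v_s)
Numerator: c - v_o = 343 - 19.3 = 323.7
Denominator: c + v_s = 343 + 8.0 = 351.0
f_o = 1287.3 * 323.7 / 351.0 = 1187.18

1187.18 Hz


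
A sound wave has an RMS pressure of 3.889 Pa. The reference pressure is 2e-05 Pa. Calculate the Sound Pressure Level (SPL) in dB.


Given values:
  p = 3.889 Pa
  p_ref = 2e-05 Pa
Formula: SPL = 20 * log10(p / p_ref)
Compute ratio: p / p_ref = 3.889 / 2e-05 = 194450
Compute log10: log10(194450) = 5.288808
Multiply: SPL = 20 * 5.288808 = 105.78

105.78 dB
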